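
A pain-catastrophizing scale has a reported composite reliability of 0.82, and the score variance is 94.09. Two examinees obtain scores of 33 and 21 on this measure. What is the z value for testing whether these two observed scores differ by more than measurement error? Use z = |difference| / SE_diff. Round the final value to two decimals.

SD = √94.09 ≃ 9.7000
SEM = 9.7000*√(1 − 0.8200) ≃ 4.1154
Standard error of the difference = 4.1154·√2 ≃ 5.8200
z = 12 / 5.8200 ≃ 2.0619

2.06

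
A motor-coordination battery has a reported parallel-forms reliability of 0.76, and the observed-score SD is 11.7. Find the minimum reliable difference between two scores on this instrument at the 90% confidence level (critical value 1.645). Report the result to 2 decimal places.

13.33

The standard error of measurement is 11.700*√(1 − 0.760) ≈ 11.700*0.490 ≈ 5.732.
SE_diff = √2 * SEM ≈ 8.106
Smallest detectable difference = 1.645*8.106 ≈ 13.334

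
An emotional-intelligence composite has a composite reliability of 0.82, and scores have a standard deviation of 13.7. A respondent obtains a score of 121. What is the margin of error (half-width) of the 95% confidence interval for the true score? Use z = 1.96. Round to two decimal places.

SEM = 13.700·√(1 − 0.820) ≈ 5.812
1.96 · SEM ≈ 11.392

11.39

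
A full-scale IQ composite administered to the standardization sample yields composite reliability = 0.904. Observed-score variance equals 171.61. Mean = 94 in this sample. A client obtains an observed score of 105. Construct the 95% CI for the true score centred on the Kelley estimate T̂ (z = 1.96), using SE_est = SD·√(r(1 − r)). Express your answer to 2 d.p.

σ = 171.61^(1/2) = 13.1000
T̂ = r·X + (1 − r)·M = 0.9040·105 + 0.0960·94 = 94.9200 + 9.0240 ≈ 103.9440
SE_est = 13.1000·√[r(1 − r)] ≈ 3.8591
CI = 103.9440 ± 1.96 · 3.8591 → [96.3801, 111.5079]

[96.38, 111.51]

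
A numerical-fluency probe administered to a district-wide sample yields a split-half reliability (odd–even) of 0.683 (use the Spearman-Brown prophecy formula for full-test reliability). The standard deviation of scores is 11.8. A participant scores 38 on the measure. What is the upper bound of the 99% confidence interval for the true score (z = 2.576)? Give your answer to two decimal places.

51.19

Spearman-Brown: r = 2(0.683) / (1 + 0.683) = 1.3660 / 1.6830 ≃ 0.8116
SEM = 11.8000·√(1 − 0.8116) ≃ 5.1212
2.576 · SEM ≃ 13.1921
Upper bound: 38 + 13.1921 = 51.1921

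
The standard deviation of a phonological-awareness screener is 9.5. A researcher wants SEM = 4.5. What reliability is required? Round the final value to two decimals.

r = 1 − (4.500/9.5)² ≈ 1 − 0.224 ≈ 0.776

0.78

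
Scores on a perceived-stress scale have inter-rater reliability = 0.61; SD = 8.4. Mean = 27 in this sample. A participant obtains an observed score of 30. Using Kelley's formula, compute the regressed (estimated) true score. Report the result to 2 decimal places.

T̂ = r·X + (1 − r)·M = 0.6100*30 + 0.3900*27 = 18.3000 + 10.5300 ≈ 28.8300

28.83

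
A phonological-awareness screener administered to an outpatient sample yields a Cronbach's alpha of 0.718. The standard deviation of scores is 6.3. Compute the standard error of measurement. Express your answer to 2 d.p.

SEM = 6.3000·√(1 − 0.7180) ≈ 3.3455

3.35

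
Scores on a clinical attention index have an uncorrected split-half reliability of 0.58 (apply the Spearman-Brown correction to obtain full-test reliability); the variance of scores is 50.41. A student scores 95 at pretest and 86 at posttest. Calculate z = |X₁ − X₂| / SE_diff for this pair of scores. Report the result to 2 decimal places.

1.74

σ = 50.41^(1/2) = 7.1000
Full-length reliability (Spearman-Brown) = 2(0.58)/(1+0.58) ≈ 0.7342
The standard error of measurement is 7.1000×√(1 − 0.7342) ≈ 7.1000×0.5156 ≈ 3.6606.
Standard error of the difference = 3.6606·√2 ≈ 5.1769
z = |95 − 86| / 5.1769 = 9 / 5.1769 ≈ 1.7385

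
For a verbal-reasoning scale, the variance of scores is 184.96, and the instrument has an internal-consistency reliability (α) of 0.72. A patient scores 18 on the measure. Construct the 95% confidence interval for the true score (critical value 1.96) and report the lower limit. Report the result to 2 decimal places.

SD = √184.96 = 13.60000
SEM = 13.60000 · √(1 − 0.72000) = 13.60000 · √0.28000 ≈ 13.60000 · 0.52915 ≈ 7.19644
1.96 · SEM ≈ 14.10503
Lower bound: 18 − 14.10503 = 3.89497

3.89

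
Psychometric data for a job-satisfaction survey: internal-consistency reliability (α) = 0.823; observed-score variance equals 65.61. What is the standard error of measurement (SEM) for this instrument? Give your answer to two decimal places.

3.41

SD = √65.61 = 8.10000
SEM = 8.10000 · √(1 − 0.82300) = 8.10000 · √0.17700 ≈ 8.10000 · 0.42071 ≈ 3.40778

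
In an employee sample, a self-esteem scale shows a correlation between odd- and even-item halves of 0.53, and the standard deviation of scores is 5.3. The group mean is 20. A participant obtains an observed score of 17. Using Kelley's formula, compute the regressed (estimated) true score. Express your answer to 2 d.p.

17.92

Spearman-Brown: r = 2(0.53) / (1 + 0.53) = 1.0600 / 1.5300 ≈ 0.6928
T̂ = r·X + (1 − r)·M = 0.6928·17 + 0.3072·20 ≈ 11.7778 + 6.1438 ≈ 17.9216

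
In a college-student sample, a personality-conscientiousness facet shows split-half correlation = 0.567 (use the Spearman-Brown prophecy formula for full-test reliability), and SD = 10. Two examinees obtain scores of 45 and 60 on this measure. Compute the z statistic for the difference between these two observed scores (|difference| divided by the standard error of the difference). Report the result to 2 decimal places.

2.02

Full-length reliability (Spearman-Brown) = 2(0.567)/(1+0.567) ≈ 0.724
SEM = 10.000 × √(1 − 0.724) = 10.000 × √0.276 ≈ 10.000 × 0.526 ≈ 5.257
Standard error of the difference = 5.257·√2 ≈ 7.434
z = 15 / 7.434 ≈ 2.018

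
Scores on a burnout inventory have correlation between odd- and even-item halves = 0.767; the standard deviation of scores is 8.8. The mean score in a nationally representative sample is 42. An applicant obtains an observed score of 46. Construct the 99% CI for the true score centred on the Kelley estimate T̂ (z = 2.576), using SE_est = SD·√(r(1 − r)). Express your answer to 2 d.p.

[37.80, 53.14]

r_full = 2·0.767 / (1 + 0.767) ≈ 0.8681
T̂ = r·X + (1 − r)·M = 0.8681*46 + 0.1319*42 ≈ 39.9344 + 5.5382 ≈ 45.4726
SE_est = 8.8000*√(0.8681*0.1319) ≈ 2.9774
99% CI: 45.4726 ± 7.6698 ≈ (37.8028, 53.1423)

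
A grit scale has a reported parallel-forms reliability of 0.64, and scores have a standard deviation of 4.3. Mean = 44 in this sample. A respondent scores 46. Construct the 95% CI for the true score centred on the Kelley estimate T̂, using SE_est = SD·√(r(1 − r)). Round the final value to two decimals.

T̂ = r·X + (1 − r)·M = 0.6400·46 + 0.3600·44 = 29.4400 + 15.8400 ≈ 45.2800
SE_est = SD · √(r(1 − r)) = 4.3000 · √0.2304 ≈ 4.3000 · 0.4800 ≈ 2.0640
CI = 45.2800 ± 1.96 · 2.0640 → [41.2346, 49.3254]

[41.23, 49.33]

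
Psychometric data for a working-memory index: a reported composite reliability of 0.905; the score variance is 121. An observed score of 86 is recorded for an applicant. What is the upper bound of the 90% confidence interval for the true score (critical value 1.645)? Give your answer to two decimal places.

91.58

SD = √121 ≃ 11.000
SEM = 11.000 × √(1 − 0.905) = 11.000 × √0.095 ≃ 11.000 × 0.308 ≃ 3.390
Margin = 1.645 × 3.390 ≃ 5.577
Upper bound: 86 + 5.577 = 91.577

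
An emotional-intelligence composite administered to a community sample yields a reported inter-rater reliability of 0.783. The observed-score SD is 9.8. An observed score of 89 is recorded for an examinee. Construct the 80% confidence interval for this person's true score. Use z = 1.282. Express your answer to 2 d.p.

SEM = 9.8000 × √(1 − 0.7830) = 9.8000 × √0.2170 ≃ 9.8000 × 0.4658 ≃ 4.5652
Half-width = 1.282×4.5652 ≃ 5.8525
CI = 89 ± 5.8525 → [83.1475, 94.8525]

[83.15, 94.85]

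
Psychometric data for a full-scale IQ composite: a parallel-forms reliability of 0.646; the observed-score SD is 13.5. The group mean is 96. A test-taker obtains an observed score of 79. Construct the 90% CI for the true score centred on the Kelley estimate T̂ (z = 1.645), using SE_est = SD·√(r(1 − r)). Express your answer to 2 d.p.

[74.40, 95.64]

T̂ = r·X + (1 − r)·M = 0.6460*79 + 0.3540*96 = 51.0340 + 33.9840 ≃ 85.0180
SE_est = 13.5000·√[r(1 − r)] ≃ 6.4558
CI = 85.0180 ± 1.645 * 6.4558 → [74.3982, 95.6378]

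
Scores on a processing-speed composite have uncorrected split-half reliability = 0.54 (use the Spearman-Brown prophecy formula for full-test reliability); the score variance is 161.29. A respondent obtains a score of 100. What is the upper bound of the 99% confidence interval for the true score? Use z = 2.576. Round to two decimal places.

117.88

σ = 161.29^(1/2) = 12.70000
Spearman-Brown: r = 2(0.54) / (1 + 0.54) = 1.08000 / 1.54000 ≈ 0.70130
SEM = 12.70000 · √(1 − 0.70130) = 12.70000 · √0.29870 ≈ 12.70000 · 0.54654 ≈ 6.94100
2.576 · SEM ≈ 17.88003
Upper bound: 100 + 17.88003 = 117.88003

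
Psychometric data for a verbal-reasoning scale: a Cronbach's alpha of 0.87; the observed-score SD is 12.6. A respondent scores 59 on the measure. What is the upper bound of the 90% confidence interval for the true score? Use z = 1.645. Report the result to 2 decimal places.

66.47

SEM = 12.600 × √(1 − 0.870) = 12.600 × √0.130 ≈ 12.600 × 0.361 ≈ 4.543
Margin = 1.645 × 4.543 ≈ 7.473
Upper bound: 59 + 7.473 = 66.473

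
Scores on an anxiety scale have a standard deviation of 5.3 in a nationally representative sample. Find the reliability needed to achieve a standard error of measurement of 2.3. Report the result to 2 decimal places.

0.81

r = 1 − (2.300/5.3)² ≃ 1 − 0.188 ≃ 0.812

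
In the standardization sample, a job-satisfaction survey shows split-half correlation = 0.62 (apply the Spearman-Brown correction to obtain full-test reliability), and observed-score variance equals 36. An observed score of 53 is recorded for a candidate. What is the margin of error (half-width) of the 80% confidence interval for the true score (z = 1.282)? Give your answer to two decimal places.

3.73

SD = √36 ≈ 6.00000
r_full = 2·0.62 / (1 + 0.62) ≈ 0.76543
SEM = 6.00000 · √(1 − 0.76543) = 6.00000 · √0.23457 ≈ 6.00000 · 0.48432 ≈ 2.90593
1.282 · SEM ≈ 3.72541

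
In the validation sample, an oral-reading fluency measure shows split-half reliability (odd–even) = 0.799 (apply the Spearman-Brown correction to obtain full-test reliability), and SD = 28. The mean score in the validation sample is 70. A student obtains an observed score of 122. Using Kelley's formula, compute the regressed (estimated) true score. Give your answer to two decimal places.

r_full = 2·0.799 / (1 + 0.799) ≃ 0.888
T̂ = r·X + (1 − r)·M = 0.888·122 + 0.112·70 ≃ 108.369 + 7.821 ≃ 116.190

116.19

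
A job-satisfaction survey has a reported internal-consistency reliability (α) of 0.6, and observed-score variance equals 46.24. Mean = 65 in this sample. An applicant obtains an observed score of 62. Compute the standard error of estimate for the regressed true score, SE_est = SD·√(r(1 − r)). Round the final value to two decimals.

σ = 46.24^(1/2) = 6.8000
SE_est = 6.8000·√[r(1 − r)] ≃ 3.3313

3.33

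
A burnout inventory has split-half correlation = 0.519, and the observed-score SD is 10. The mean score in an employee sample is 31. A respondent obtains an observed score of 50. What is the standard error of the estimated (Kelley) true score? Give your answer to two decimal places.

4.65

Full-length reliability (Spearman-Brown) = 2(0.519)/(1+0.519) ≃ 0.683
SE_est = SD * √(r(1 − r)) = 10.000 * √0.216 ≃ 10.000 * 0.465 ≃ 4.652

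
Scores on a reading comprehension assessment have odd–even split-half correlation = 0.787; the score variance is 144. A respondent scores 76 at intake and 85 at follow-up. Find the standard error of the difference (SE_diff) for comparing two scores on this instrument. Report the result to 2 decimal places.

σ = 144^(1/2) = 12.000
r_full = 2·0.787 / (1 + 0.787) ≃ 0.881
The standard error of measurement is 12.000·√(1 − 0.881) ≃ 12.000·0.345 ≃ 4.143.
SE_diff = SEM · √2 ≃ 4.143 · 1.414 ≃ 5.859

5.86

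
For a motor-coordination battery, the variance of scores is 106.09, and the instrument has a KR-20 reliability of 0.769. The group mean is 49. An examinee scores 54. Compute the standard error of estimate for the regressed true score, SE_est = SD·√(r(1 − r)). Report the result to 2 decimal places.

SD = √106.09 = 10.30000
SE_est = SD × √(r(1 − r)) = 10.30000 × √0.17764 ≃ 10.30000 × 0.42147 ≃ 4.34117

4.34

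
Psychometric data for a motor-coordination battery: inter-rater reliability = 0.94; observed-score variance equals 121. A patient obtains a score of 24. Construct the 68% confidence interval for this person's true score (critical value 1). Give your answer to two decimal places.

[21.31, 26.69]

SD = √121 ≈ 11.0000
SEM = 11.0000 * √(1 − 0.9400) = 11.0000 * √0.0600 ≈ 11.0000 * 0.2449 ≈ 2.6944
Margin = 1 * 2.6944 ≈ 2.6944
CI = 24 ± 2.6944 → [21.3056, 26.6944]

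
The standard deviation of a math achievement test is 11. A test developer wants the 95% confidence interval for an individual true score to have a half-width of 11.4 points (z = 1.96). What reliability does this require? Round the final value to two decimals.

Required SEM = 11.4 / 1.96 ≈ 5.8163
Required reliability = 1 − (SEM/SD)² = 1 − 0.2796 ≈ 0.7204

0.72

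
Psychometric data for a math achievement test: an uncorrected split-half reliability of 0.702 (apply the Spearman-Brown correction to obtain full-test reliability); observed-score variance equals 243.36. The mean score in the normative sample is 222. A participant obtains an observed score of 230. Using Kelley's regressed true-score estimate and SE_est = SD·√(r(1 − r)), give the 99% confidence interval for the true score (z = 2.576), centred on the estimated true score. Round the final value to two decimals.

[213.33, 243.87]

σ = 243.36^(1/2) = 15.60000
Full-length reliability (Spearman-Brown) = 2(0.702)/(1+0.702) ≈ 0.82491
Estimated true score = 0.82491·230 + (1 − 0.82491)·222 ≈ 228.59929
SE_est = SD · √(r(1 − r)) = 15.60000 · √0.14443 ≈ 15.60000 · 0.38004 ≈ 5.92866
CI = 228.59929 ± 2.576 · 5.92866 → [213.32706, 243.87153]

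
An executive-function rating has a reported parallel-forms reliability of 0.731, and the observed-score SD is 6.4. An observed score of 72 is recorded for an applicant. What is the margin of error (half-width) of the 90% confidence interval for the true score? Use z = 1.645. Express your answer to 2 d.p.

SEM = 6.4000*√(1 − 0.7310) ≈ 3.3194
1.645 * SEM ≈ 5.4604

5.46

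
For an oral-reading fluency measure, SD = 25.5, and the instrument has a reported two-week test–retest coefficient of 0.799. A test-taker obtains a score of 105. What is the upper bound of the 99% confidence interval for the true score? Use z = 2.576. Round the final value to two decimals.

The standard error of measurement is 25.500*√(1 − 0.799) ≃ 25.500*0.448 ≃ 11.432.
Margin = 2.576 * 11.432 ≃ 29.450
Upper limit = 105 + 29.450 ≃ 134.450

134.45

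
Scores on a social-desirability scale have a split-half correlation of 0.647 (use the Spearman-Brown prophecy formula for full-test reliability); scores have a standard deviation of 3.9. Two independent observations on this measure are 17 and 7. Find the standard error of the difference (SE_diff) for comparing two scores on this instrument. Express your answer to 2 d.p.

Spearman-Brown: r = 2(0.647) / (1 + 0.647) = 1.2940 / 1.6470 ≃ 0.7857
SEM = 3.9000·√(1 − 0.7857) ≃ 1.8055
SE_diff = SEM · √2 ≃ 1.8055 · 1.4142 ≃ 2.5534

2.55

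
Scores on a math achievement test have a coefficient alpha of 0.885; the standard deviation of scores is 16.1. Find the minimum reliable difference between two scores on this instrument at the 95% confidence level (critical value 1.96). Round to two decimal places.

SEM = 16.100 × √(1 − 0.885) = 16.100 × √0.115 ≈ 16.100 × 0.339 ≈ 5.460
Standard error of the difference = 5.460·√2 ≈ 7.721
Minimum reliable difference = 1.96 × SE_diff ≈ 1.96 × 7.721 ≈ 15.134

15.13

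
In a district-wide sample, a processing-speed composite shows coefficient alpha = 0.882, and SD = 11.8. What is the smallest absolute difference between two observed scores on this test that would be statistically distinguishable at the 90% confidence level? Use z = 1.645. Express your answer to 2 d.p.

9.43

SEM = 11.800×√(1 − 0.882) ≃ 4.053
SE_diff = SEM × √2 ≃ 4.053 × 1.414 ≃ 5.732
Minimum reliable difference = 1.645 × SE_diff ≃ 1.645 × 5.732 ≃ 9.430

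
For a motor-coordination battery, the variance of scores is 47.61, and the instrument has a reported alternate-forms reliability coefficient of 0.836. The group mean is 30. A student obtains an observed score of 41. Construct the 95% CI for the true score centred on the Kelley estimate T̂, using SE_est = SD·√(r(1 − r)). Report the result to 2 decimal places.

σ = 47.61^(1/2) = 6.900
Estimated true score = 0.836*41 + (1 − 0.836)*30 ≃ 39.196
SE_est = SD * √(r(1 − r)) = 6.900 * √0.137 ≃ 6.900 * 0.370 ≃ 2.555
95% CI: 39.196 ± 5.008 ≃ (34.188, 44.204)

[34.19, 44.20]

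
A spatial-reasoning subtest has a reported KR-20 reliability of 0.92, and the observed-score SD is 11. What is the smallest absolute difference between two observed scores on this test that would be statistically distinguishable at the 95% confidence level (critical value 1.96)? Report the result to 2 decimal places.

The standard error of measurement is 11.000*√(1 − 0.920) ≃ 11.000*0.283 ≃ 3.111.
SE_diff = √2 * SEM ≃ 4.400
Minimum reliable difference = 1.96 * SE_diff ≃ 1.96 * 4.400 ≃ 8.624

8.62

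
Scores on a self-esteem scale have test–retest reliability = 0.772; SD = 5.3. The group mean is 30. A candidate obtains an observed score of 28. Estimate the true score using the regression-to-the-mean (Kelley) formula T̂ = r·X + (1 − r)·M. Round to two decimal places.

28.46

T̂ = r·X + (1 − r)·M = 0.7720·28 + 0.2280·30 = 21.6160 + 6.8400 ≈ 28.4560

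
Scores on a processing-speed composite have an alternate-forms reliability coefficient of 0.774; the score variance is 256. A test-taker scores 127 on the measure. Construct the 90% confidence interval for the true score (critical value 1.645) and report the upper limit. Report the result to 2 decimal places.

139.51

σ = 256^(1/2) = 16.000
SEM = 16.000 * √(1 − 0.774) = 16.000 * √0.226 ≈ 16.000 * 0.475 ≈ 7.606
Half-width = 1.645*7.606 ≈ 12.512
Upper limit = 127 + 12.512 ≈ 139.512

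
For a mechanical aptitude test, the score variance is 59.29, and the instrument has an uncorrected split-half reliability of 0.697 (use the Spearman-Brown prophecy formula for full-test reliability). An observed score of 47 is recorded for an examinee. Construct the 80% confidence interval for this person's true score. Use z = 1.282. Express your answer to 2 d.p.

SD = √59.29 = 7.70000
Spearman-Brown: r = 2(0.697) / (1 + 0.697) = 1.39400 / 1.69700 ≈ 0.82145
The standard error of measurement is 7.70000·√(1 − 0.82145) ≈ 7.70000·0.42255 ≈ 3.25365.
1.282 · SEM ≈ 4.17118
CI = 47 ± 4.17118 → [42.82882, 51.17118]

[42.83, 51.17]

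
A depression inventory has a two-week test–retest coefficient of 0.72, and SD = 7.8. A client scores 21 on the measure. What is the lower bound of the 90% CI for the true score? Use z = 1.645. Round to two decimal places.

SEM = 7.800*√(1 − 0.720) ≈ 4.127
Half-width = 1.645*4.127 ≈ 6.790
Lower limit = 21 − 6.790 ≈ 14.210

14.21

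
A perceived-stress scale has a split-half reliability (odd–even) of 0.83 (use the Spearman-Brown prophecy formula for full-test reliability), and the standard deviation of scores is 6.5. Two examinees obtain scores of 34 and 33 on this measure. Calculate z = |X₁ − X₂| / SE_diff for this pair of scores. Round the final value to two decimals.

Spearman-Brown: r = 2(0.83) / (1 + 0.83) = 1.660 / 1.830 ≈ 0.907
SEM = 6.500*√(1 − 0.907) ≈ 1.981
Standard error of the difference = 1.981·√2 ≈ 2.802
z = 1 / 2.802 ≈ 0.357

0.36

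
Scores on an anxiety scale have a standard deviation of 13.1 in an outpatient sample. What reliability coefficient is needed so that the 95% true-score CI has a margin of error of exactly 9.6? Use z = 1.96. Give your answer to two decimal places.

Required SEM = 9.6 / 1.96 ≈ 4.8980
r = 1 − (4.8980/13.1)² ≈ 1 − 0.1398 ≈ 0.8602

0.86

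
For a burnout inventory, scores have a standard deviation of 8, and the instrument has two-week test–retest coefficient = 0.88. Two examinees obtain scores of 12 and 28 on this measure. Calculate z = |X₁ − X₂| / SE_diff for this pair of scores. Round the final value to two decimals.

SEM = 8.0000 × √(1 − 0.8800) = 8.0000 × √0.1200 ≃ 8.0000 × 0.3464 ≃ 2.7713
SE_diff = SEM × √2 ≃ 2.7713 × 1.4142 ≃ 3.9192
z = |12 − 28| / 3.9192 = 16 / 3.9192 ≃ 4.0825

4.08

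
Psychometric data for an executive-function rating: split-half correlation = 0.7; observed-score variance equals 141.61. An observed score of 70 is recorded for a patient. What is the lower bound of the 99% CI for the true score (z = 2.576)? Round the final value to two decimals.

57.12

SD = √141.61 = 11.90000
Spearman-Brown: r = 2(0.7) / (1 + 0.7) = 1.40000 / 1.70000 ≈ 0.82353
The standard error of measurement is 11.90000*√(1 − 0.82353) ≈ 11.90000*0.42008 ≈ 4.99900.
Half-width = 2.576*4.99900 ≈ 12.87742
Lower limit = 70 − 12.87742 ≈ 57.12258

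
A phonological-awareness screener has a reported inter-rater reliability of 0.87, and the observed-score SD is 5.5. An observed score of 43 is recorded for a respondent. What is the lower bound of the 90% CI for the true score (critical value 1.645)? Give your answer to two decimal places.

SEM = 5.50000 · √(1 − 0.87000) = 5.50000 · √0.13000 ≈ 5.50000 · 0.36056 ≈ 1.98305
Half-width = 1.645·1.98305 ≈ 3.26212
Lower limit = 43 − 3.26212 ≈ 39.73788

39.74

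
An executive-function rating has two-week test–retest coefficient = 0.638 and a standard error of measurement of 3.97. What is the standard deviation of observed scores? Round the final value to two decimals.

σ = SEM·(1 − r)^(−1/2) ≃ 3.97*1.662 ≃ 6.598

6.60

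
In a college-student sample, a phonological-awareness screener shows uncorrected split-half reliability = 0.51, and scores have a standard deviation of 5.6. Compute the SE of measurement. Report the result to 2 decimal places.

3.19

Full-length reliability (Spearman-Brown) = 2(0.51)/(1+0.51) ≈ 0.675
SEM = 5.600 · √(1 − 0.675) = 5.600 · √0.325 ≈ 5.600 · 0.570 ≈ 3.190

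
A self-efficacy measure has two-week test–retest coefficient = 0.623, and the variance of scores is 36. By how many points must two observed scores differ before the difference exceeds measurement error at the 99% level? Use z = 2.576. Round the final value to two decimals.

SD = √36 ≈ 6.0000
SEM = 6.0000*√(1 − 0.6230) ≈ 3.6840
SE_diff = √2 * SEM ≈ 5.2100
Minimum reliable difference = 2.576 * SE_diff ≈ 2.576 * 5.2100 ≈ 13.4209

13.42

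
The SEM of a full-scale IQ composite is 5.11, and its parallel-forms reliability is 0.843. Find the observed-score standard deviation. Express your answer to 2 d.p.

12.90

SD = SEM / √(1 − r) = 5.11 / √0.157 ≈ 5.11 / 0.396 ≈ 12.896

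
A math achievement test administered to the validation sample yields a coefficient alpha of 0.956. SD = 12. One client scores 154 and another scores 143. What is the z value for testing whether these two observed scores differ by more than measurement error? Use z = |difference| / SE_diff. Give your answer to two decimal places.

3.09

SEM = 12.0000 · √(1 − 0.9560) = 12.0000 · √0.0440 ≈ 12.0000 · 0.2098 ≈ 2.5171
SE_diff = SEM · √2 ≈ 2.5171 · 1.4142 ≈ 3.5598
z = 11 / 3.5598 ≈ 3.0901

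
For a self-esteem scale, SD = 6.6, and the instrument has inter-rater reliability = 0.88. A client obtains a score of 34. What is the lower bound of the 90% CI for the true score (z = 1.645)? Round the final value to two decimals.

30.24

SEM = 6.60000×√(1 − 0.88000) ≈ 2.28631
Margin = 1.645 × 2.28631 ≈ 3.76098
Lower bound: 34 − 3.76098 = 30.23902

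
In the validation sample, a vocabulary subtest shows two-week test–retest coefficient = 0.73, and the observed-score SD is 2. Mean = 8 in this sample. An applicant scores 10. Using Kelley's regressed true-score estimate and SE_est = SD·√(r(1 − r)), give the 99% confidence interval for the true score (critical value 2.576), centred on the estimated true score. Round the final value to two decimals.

[7.17, 11.75]

T̂ = r·X + (1 − r)·M = 0.730*10 + 0.270*8 = 7.300 + 2.160 ≃ 9.460
SE_est = SD * √(r(1 − r)) = 2.000 * √0.197 ≃ 2.000 * 0.444 ≃ 0.888
99% CI: 9.460 ± 2.287 ≃ (7.173, 11.747)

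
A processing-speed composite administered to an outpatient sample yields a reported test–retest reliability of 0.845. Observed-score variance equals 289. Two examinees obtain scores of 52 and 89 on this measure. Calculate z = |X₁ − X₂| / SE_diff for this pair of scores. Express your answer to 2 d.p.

σ = 289^(1/2) = 17.0000
The standard error of measurement is 17.0000×√(1 − 0.8450) ≃ 17.0000×0.3937 ≃ 6.6929.
SE_diff = √2 × SEM ≃ 9.4652
z = |52 − 89| / 9.4652 = 37 / 9.4652 ≃ 3.9091

3.91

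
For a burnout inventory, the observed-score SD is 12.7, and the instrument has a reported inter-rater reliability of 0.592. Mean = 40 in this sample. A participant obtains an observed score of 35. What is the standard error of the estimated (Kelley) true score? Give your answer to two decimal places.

6.24

SE_est = SD · √(r(1 − r)) = 12.700 · √0.242 ≈ 12.700 · 0.491 ≈ 6.242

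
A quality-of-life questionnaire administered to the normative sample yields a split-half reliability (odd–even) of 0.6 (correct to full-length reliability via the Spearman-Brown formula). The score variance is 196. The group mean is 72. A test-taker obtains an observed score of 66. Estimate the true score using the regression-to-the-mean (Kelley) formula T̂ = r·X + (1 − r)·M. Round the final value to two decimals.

67.50

Full-length reliability (Spearman-Brown) = 2(0.6)/(1+0.6) ≈ 0.7500
T̂ = 0.7500(66) + 0.2500(72) ≈ 67.5000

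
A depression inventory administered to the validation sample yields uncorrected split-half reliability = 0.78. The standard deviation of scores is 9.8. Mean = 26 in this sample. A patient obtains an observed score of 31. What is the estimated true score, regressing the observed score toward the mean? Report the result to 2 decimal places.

Spearman-Brown: r = 2(0.78) / (1 + 0.78) = 1.560 / 1.780 ≈ 0.876
T̂ = r·X + (1 − r)·M = 0.876×31 + 0.124×26 ≈ 27.169 + 3.213 ≈ 30.382

30.38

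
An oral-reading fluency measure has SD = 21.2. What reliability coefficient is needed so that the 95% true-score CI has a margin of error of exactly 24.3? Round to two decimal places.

Required SEM = 24.3 / 1.96 ≈ 12.398
Required reliability = 1 − (SEM/SD)² = 1 − 0.342 ≈ 0.658

0.66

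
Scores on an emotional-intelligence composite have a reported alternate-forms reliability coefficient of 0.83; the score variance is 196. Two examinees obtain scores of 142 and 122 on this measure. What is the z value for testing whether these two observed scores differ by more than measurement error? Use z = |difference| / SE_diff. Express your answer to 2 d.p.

SD = √196 ≈ 14.0000
The standard error of measurement is 14.0000·√(1 − 0.8300) ≈ 14.0000·0.4123 ≈ 5.7723.
SE_diff = SEM · √2 ≈ 5.7723 · 1.4142 ≈ 8.1633
z = |142 − 122| / 8.1633 = 20 / 8.1633 ≈ 2.4500

2.45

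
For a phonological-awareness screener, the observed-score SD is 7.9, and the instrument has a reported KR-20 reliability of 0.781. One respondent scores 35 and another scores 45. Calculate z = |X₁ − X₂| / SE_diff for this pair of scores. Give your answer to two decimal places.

1.91

The standard error of measurement is 7.9000×√(1 − 0.7810) ≈ 7.9000×0.4680 ≈ 3.6970.
Standard error of the difference = 3.6970·√2 ≈ 5.2283
z = |35 − 45| / 5.2283 = 10 / 5.2283 ≈ 1.9127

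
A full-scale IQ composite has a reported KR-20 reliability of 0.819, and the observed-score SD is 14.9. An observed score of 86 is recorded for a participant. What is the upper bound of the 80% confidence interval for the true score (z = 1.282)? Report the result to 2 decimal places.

94.13

SEM = 14.9000 · √(1 − 0.8190) = 14.9000 · √0.1810 ≈ 14.9000 · 0.4254 ≈ 6.3391
1.282 · SEM ≈ 8.1267
Upper bound: 86 + 8.1267 = 94.1267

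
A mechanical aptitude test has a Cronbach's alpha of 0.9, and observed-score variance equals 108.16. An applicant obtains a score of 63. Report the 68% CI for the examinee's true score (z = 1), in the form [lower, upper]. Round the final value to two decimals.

[59.71, 66.29]

σ = 108.16^(1/2) = 10.40000
SEM = 10.40000 × √(1 − 0.90000) = 10.40000 × √0.10000 ≃ 10.40000 × 0.31623 ≃ 3.28877
1 × SEM ≃ 3.28877
68% CI: 63 ± 3.28877 = [59.71123, 66.28877]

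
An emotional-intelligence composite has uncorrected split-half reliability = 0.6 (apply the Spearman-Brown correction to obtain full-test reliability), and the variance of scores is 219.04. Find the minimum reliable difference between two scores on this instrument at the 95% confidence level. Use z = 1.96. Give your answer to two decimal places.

20.51

σ = 219.04^(1/2) = 14.8000
Full-length reliability (Spearman-Brown) = 2(0.6)/(1+0.6) ≈ 0.7500
SEM = 14.8000·√(1 − 0.7500) ≈ 7.4000
SE_diff = √2 · SEM ≈ 10.4652
Smallest detectable difference = 1.96·10.4652 ≈ 20.5118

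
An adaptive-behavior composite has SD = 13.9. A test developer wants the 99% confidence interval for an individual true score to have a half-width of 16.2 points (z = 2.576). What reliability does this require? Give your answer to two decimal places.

0.80

Required SEM = 16.2 / 2.576 ≈ 6.289
Required reliability = 1 − (SEM/SD)² = 1 − 0.205 ≈ 0.795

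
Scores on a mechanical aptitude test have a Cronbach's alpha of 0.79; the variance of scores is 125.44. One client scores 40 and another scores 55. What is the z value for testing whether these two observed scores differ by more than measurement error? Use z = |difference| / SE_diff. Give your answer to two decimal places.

SD = √125.44 ≃ 11.2000
SEM = 11.2000 × √(1 − 0.7900) = 11.2000 × √0.2100 ≃ 11.2000 × 0.4583 ≃ 5.1325
SE_diff = √2 × SEM ≃ 7.2584
z = |40 − 55| / 7.2584 = 15 / 7.2584 ≃ 2.0666

2.07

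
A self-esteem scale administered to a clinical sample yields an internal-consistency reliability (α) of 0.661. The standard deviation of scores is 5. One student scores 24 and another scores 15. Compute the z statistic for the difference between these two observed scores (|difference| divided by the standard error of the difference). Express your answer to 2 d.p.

SEM = 5.000 · √(1 − 0.661) = 5.000 · √0.339 ≈ 5.000 · 0.582 ≈ 2.911
SE_diff = SEM · √2 ≈ 2.911 · 1.414 ≈ 4.117
z = |24 − 15| / 4.117 = 9 / 4.117 ≈ 2.186

2.19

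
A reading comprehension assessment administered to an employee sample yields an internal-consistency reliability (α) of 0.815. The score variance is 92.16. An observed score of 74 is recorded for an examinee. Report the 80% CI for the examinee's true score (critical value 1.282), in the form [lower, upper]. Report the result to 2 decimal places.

SD = √92.16 = 9.6000
SEM = 9.6000×√(1 − 0.8150) ≈ 4.1291
1.282 × SEM ≈ 5.2935
CI = 74 ± 5.2935 → [68.7065, 79.2935]

[68.71, 79.29]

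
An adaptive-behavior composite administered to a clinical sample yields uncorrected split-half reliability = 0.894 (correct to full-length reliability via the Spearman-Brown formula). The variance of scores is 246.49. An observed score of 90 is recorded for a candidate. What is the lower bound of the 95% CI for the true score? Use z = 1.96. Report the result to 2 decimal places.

σ = 246.49^(1/2) = 15.7000
Full-length reliability (Spearman-Brown) = 2(0.894)/(1+0.894) ≈ 0.9440
SEM = 15.7000 × √(1 − 0.9440) = 15.7000 × √0.0560 ≈ 15.7000 × 0.2366 ≈ 3.7142
Margin = 1.96 × 3.7142 ≈ 7.2798
Lower limit = 90 − 7.2798 ≈ 82.7202

82.72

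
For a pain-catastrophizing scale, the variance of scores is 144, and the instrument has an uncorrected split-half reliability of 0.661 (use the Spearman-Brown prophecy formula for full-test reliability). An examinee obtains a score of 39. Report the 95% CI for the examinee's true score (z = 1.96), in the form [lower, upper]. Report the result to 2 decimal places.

[28.37, 49.63]

SD = √144 = 12.000
Full-length reliability (Spearman-Brown) = 2(0.661)/(1+0.661) ≈ 0.796
SEM = 12.000 × √(1 − 0.796) = 12.000 × √0.204 ≈ 12.000 × 0.452 ≈ 5.421
Margin = 1.96 × 5.421 ≈ 10.626
Interval: (28.374, 49.626)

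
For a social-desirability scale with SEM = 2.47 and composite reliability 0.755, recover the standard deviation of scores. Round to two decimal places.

SD = SEM / √(1 − r) = 2.47 / √0.2450 ≈ 2.47 / 0.4950 ≈ 4.9902

4.99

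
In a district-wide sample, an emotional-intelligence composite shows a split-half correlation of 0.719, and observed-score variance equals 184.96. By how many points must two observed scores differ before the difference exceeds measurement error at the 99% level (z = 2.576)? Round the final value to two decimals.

20.03

SD = √184.96 = 13.6000
Full-length reliability (Spearman-Brown) = 2(0.719)/(1+0.719) ≈ 0.8365
SEM = 13.6000 · √(1 − 0.8365) = 13.6000 · √0.1635 ≈ 13.6000 · 0.4043 ≈ 5.4986
SE_diff = √2 · SEM ≈ 7.7762
Minimum reliable difference = 2.576 · SE_diff ≈ 2.576 · 7.7762 ≈ 20.0316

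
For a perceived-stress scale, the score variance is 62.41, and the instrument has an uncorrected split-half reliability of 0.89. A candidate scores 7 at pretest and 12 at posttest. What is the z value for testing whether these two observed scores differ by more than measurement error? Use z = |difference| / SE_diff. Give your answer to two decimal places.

SD = √62.41 ≃ 7.9000
Spearman-Brown: r = 2(0.89) / (1 + 0.89) = 1.7800 / 1.8900 ≃ 0.9418
The standard error of measurement is 7.9000*√(1 − 0.9418) ≃ 7.9000*0.2412 ≃ 1.9059.
SE_diff = √2 * SEM ≃ 2.6953
z = |7 − 12| / 2.6953 = 5 / 2.6953 ≃ 1.8551

1.86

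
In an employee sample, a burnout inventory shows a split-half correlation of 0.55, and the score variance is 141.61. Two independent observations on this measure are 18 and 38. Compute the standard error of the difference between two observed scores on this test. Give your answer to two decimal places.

9.07

SD = √141.61 ≈ 11.90000
Spearman-Brown: r = 2(0.55) / (1 + 0.55) = 1.10000 / 1.55000 ≈ 0.70968
SEM = 11.90000×√(1 − 0.70968) ≈ 6.41191
Standard error of the difference = 6.41191·√2 ≈ 9.06781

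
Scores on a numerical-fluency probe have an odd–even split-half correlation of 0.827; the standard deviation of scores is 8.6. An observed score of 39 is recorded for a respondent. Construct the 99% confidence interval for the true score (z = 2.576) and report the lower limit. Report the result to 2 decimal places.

Full-length reliability (Spearman-Brown) = 2(0.827)/(1+0.827) ≃ 0.905
SEM = 8.600·√(1 − 0.905) ≃ 2.646
Half-width = 2.576·2.646 ≃ 6.817
Lower bound: 39 − 6.817 = 32.183

32.18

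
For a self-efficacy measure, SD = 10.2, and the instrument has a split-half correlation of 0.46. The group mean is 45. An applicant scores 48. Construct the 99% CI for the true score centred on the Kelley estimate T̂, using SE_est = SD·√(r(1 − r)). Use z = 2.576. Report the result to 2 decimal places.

Spearman-Brown: r = 2(0.46) / (1 + 0.46) = 0.920 / 1.460 ≈ 0.630
T̂ = 0.630(48) + 0.370(45) ≈ 46.890
SE_est = SD × √(r(1 − r)) = 10.200 × √0.233 ≈ 10.200 × 0.483 ≈ 4.924
99% CI: 46.890 ± 12.685 ≈ (34.206, 59.575)

[34.21, 59.58]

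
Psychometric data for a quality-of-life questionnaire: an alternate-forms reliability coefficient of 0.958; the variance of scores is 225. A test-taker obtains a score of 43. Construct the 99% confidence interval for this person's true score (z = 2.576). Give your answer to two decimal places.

σ = 225^(1/2) = 15.0000
SEM = 15.0000 × √(1 − 0.9580) = 15.0000 × √0.0420 ≈ 15.0000 × 0.2049 ≈ 3.0741
Half-width = 2.576×3.0741 ≈ 7.9188
Interval: (35.0812, 50.9188)

[35.08, 50.92]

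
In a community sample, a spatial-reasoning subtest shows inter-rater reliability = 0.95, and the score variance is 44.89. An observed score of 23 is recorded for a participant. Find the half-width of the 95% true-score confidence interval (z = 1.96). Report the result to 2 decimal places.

2.94

σ = 44.89^(1/2) = 6.7000
The standard error of measurement is 6.7000·√(1 − 0.9500) ≃ 6.7000·0.2236 ≃ 1.4982.
Margin = 1.96 · 1.4982 ≃ 2.9364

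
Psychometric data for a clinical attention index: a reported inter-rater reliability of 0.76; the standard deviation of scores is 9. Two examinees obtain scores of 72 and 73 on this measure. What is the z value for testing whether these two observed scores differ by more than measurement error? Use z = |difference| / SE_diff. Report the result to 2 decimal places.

SEM = 9.0000 · √(1 − 0.7600) = 9.0000 · √0.2400 ≃ 9.0000 · 0.4899 ≃ 4.4091
SE_diff = SEM · √2 ≃ 4.4091 · 1.4142 ≃ 6.2354
z = 1 / 6.2354 ≃ 0.1604

0.16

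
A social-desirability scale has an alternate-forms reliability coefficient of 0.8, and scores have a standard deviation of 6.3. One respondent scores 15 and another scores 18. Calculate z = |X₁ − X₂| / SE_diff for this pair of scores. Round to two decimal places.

The standard error of measurement is 6.300·√(1 − 0.800) ≈ 6.300·0.447 ≈ 2.817.
Standard error of the difference = 2.817·√2 ≈ 3.984
z = |15 − 18| / 3.984 = 3 / 3.984 ≈ 0.753

0.75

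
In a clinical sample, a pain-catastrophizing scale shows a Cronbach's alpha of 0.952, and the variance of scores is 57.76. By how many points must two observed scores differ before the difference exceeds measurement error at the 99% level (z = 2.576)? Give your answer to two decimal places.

6.07

σ = 57.76^(1/2) = 7.6000
SEM = 7.6000 × √(1 − 0.9520) = 7.6000 × √0.0480 ≈ 7.6000 × 0.2191 ≈ 1.6651
Standard error of the difference = 1.6651·√2 ≈ 2.3548
Smallest detectable difference = 2.576×2.3548 ≈ 6.0659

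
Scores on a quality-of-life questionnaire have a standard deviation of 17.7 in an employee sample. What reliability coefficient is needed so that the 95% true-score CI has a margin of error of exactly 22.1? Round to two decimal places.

SEM needed = half-width / z = 22.1/1.96 ≃ 11.2755
r = 1 − (SEM / SD)² = 1 − (11.2755 / 17.7)² ≃ 1 − 0.4058 ≃ 0.5942

0.59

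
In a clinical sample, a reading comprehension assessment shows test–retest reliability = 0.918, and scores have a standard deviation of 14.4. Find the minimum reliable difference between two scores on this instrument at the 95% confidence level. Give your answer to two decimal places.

11.43

SEM = 14.4000 * √(1 − 0.9180) = 14.4000 * √0.0820 ≈ 14.4000 * 0.2864 ≈ 4.1235
SE_diff = √2 * SEM ≈ 5.8316
Smallest detectable difference = 1.96*5.8316 ≈ 11.4298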